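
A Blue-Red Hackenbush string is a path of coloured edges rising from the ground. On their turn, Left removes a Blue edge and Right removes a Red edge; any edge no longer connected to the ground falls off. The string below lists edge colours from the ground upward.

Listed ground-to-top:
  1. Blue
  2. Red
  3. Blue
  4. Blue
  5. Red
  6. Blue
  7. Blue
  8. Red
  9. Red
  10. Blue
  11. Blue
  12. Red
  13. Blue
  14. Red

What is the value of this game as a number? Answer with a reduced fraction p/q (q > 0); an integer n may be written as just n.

6965/8192

Build G(s[:k]) for k = 1..14, string s = Blue Red Blue Blue Red Blue Blue Red Red Blue Blue Red Blue Red.
step 1: add Blue to get B; options L={ 0 } R={ (no moves) } => 1
step 2: add Red to get BR; options L={ 0 } R={ 1 } => 1/2
step 3: add Blue to get BRB; options L={ 0,1/2 } R={ 1 } => 3/4
step 4: add Blue to get BRBB; options L={ 0,1/2,3/4 } R={ 1 } => 7/8
step 5: add Red to get BRBBR; options L={ 0,1/2,3/4 } R={ 7/8,1 } => 13/16
step 6: add Blue to get BRBBRB; options L={ 0,1/2,3/4,13/16 } R={ 7/8,1 } => 27/32
step 7: add Blue to get BRBBRBB; options L={ 0,1/2,3/4,13/16,27/32 } R={ 7/8,1 } => 55/64
step 8: add Red to get BRBBRBBR; options L={ 0,1/2,3/4,13/16,27/32 } R={ 55/64,7/8,1 } => 109/128
step 9: add Red to get BRBBRBBRR; options L={ 0,1/2,3/4,13/16,27/32 } R={ 109/128,55/64,7/8,1 } => 217/256
step 10: add Blue to get BRBBRBBRRB; options L={ 0,1/2,3/4,13/16,27/32,217/256 } R={ 109/128,55/64,7/8,1 } => 435/512
step 11: add Blue to get BRBBRBBRRBB; options L={ 0,1/2,3/4,13/16,27/32,217/256,435/512 } R={ 109/128,55/64,7/8,1 } => 871/1024
step 12: add Red to get BRBBRBBRRBBR; options L={ 0,1/2,3/4,13/16,27/32,217/256,435/512 } R={ 871/1024,109/128,55/64,7/8,1 } => 1741/2048
step 13: add Blue to get BRBBRBBRRBBRB; options L={ 0,1/2,3/4,13/16,27/32,217/256,435/512,1741/2048 } R={ 871/1024,109/128,55/64,7/8,1 } => 3483/4096
step 14: add Red to get BRBBRBBRRBBRBR; options L={ 0,1/2,3/4,13/16,27/32,217/256,435/512,1741/2048 } R={ 3483/4096,871/1024,109/128,55/64,7/8,1 } => 6965/8192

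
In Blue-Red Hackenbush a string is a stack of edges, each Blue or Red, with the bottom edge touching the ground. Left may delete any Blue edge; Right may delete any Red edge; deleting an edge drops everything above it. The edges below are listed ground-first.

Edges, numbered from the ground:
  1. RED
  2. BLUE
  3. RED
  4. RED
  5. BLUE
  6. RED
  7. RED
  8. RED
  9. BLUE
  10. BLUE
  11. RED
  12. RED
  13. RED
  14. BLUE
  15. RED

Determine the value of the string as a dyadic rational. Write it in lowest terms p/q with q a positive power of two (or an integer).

Build G(s[:k]) for k = 1..15, string s = RED BLUE RED RED BLUE RED RED RED BLUE BLUE RED RED RED BLUE RED.
R: Left { — }, Right { 0 } ⇒ simplest -1
RB: Left { -1 }, Right { 0 } ⇒ simplest -1/2
RBR: Left { -1 }, Right { -1/2,0 } ⇒ simplest -3/4
RBRR: Left { -1 }, Right { -3/4,-1/2,0 } ⇒ simplest -7/8
RBRRB: Left { -1,-7/8 }, Right { -3/4,-1/2,0 } ⇒ simplest -13/16
RBRRBR: Left { -1,-7/8 }, Right { -13/16,-3/4,-1/2,0 } ⇒ simplest -27/32
RBRRBRR: Left { -1,-7/8 }, Right { -27/32,-13/16,-3/4,-1/2,0 } ⇒ simplest -55/64
RBRRBRRR: Left { -1,-7/8 }, Right { -55/64,-27/32,-13/16,-3/4,-1/2,0 } ⇒ simplest -111/128
RBRRBRRRB: Left { -1,-7/8,-111/128 }, Right { -55/64,-27/32,-13/16,-3/4,-1/2,0 } ⇒ simplest -221/256
RBRRBRRRBB: Left { -1,-7/8,-111/128,-221/256 }, Right { -55/64,-27/32,-13/16,-3/4,-1/2,0 } ⇒ simplest -441/512
RBRRBRRRBBR: Left { -1,-7/8,-111/128,-221/256 }, Right { -441/512,-55/64,-27/32,-13/16,-3/4,-1/2,0 } ⇒ simplest -883/1024
RBRRBRRRBBRR: Left { -1,-7/8,-111/128,-221/256 }, Right { -883/1024,-441/512,-55/64,-27/32,-13/16,-3/4,-1/2,0 } ⇒ simplest -1767/2048
RBRRBRRRBBRRR: Left { -1,-7/8,-111/128,-221/256 }, Right { -1767/2048,-883/1024,-441/512,-55/64,-27/32,-13/16,-3/4,-1/2,0 } ⇒ simplest -3535/4096
RBRRBRRRBBRRRB: Left { -1,-7/8,-111/128,-221/256,-3535/4096 }, Right { -1767/2048,-883/1024,-441/512,-55/64,-27/32,-13/16,-3/4,-1/2,0 } ⇒ simplest -7069/8192
RBRRBRRRBBRRRBR: Left { -1,-7/8,-111/128,-221/256,-3535/4096 }, Right { -7069/8192,-1767/2048,-883/1024,-441/512,-55/64,-27/32,-13/16,-3/4,-1/2,0 } ⇒ simplest -14139/16384

-14139/16384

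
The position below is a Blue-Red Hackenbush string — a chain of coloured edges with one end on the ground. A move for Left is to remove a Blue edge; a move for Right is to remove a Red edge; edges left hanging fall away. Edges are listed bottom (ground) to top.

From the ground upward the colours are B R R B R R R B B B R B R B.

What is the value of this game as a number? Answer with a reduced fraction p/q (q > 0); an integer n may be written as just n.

Prefix values for B R R B R R R B B B R B R B via {L|R} + simplicity:
1 of 14 · B · max L 0 · min R +∞ so 1
2 of 14 · BR · max L 0 · min R 1 so 1/2
3 of 14 · BRR · max L 0 · min R 1/2 so 1/4
4 of 14 · BRRB · max L 1/4 · min R 1/2 so 3/8
5 of 14 · BRRBR · max L 1/4 · min R 3/8 so 5/16
6 of 14 · BRRBRR · max L 1/4 · min R 5/16 so 9/32
7 of 14 · BRRBRRR · max L 1/4 · min R 9/32 so 17/64
8 of 14 · BRRBRRRB · max L 17/64 · min R 9/32 so 35/128
9 of 14 · BRRBRRRBB · max L 35/128 · min R 9/32 so 71/256
10 of 14 · BRRBRRRBBB · max L 71/256 · min R 9/32 so 143/512
11 of 14 · BRRBRRRBBBR · max L 71/256 · min R 143/512 so 285/1024
12 of 14 · BRRBRRRBBBRB · max L 285/1024 · min R 143/512 so 571/2048
13 of 14 · BRRBRRRBBBRBR · max L 285/1024 · min R 571/2048 so 1141/4096
14 of 14 · BRRBRRRBBBRBRB · max L 1141/4096 · min R 571/2048 so 2283/8192

2283/8192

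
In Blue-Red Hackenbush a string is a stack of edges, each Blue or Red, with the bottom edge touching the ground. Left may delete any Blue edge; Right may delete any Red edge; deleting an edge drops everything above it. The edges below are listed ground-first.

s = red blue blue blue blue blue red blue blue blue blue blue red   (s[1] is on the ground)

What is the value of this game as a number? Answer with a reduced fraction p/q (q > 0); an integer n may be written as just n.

1 of 13 · r · max L −∞ · min R 0 — -1
2 of 13 · rb · max L -1 · min R 0 — -1/2
3 of 13 · rbb · max L -1/2 · min R 0 — -1/4
4 of 13 · rbbb · max L -1/4 · min R 0 — -1/8
5 of 13 · rbbbb · max L -1/8 · min R 0 — -1/16
6 of 13 · rbbbbb · max L -1/16 · min R 0 — -1/32
7 of 13 · rbbbbbr · max L -1/16 · min R -1/32 — -3/64
8 of 13 · rbbbbbrb · max L -3/64 · min R -1/32 — -5/128
9 of 13 · rbbbbbrbb · max L -5/128 · min R -1/32 — -9/256
10 of 13 · rbbbbbrbbb · max L -9/256 · min R -1/32 — -17/512
11 of 13 · rbbbbbrbbbb · max L -17/512 · min R -1/32 — -33/1024
12 of 13 · rbbbbbrbbbbb · max L -33/1024 · min R -1/32 — -65/2048
13 of 13 · rbbbbbrbbbbbr · max L -33/1024 · min R -65/2048 — -131/4096

-131/4096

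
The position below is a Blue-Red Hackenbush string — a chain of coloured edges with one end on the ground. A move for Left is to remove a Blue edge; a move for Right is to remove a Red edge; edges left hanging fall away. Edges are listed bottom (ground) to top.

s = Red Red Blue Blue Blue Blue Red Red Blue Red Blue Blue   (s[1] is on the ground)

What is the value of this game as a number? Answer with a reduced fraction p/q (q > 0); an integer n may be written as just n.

edge 1 of 12 (Red): { (no moves) | 0 } → -1
edge 2 of 12 (Red): { (no moves) | -1; 0 } → -2
edge 3 of 12 (Blue): { -2 | -1; 0 } → -3/2
edge 4 of 12 (Blue): { -2; -3/2 | -1; 0 } → -5/4
edge 5 of 12 (Blue): { -2; -3/2; -5/4 | -1; 0 } → -9/8
edge 6 of 12 (Blue): { -2; -3/2; -5/4; -9/8 | -1; 0 } → -17/16
edge 7 of 12 (Red): { -2; -3/2; -5/4; -9/8 | -17/16; -1; 0 } → -35/32
edge 8 of 12 (Red): { -2; -3/2; -5/4; -9/8 | -35/32; -17/16; -1; 0 } → -71/64
edge 9 of 12 (Blue): { -2; -3/2; -5/4; -9/8; -71/64 | -35/32; -17/16; -1; 0 } → -141/128
edge 10 of 12 (Red): { -2; -3/2; -5/4; -9/8; -71/64 | -141/128; -35/32; -17/16; -1; 0 } → -283/256
edge 11 of 12 (Blue): { -2; -3/2; -5/4; -9/8; -71/64; -283/256 | -141/128; -35/32; -17/16; -1; 0 } → -565/512
edge 12 of 12 (Blue): { -2; -3/2; -5/4; -9/8; -71/64; -283/256; -565/512 | -141/128; -35/32; -17/16; -1; 0 } → -1129/1024

-1129/1024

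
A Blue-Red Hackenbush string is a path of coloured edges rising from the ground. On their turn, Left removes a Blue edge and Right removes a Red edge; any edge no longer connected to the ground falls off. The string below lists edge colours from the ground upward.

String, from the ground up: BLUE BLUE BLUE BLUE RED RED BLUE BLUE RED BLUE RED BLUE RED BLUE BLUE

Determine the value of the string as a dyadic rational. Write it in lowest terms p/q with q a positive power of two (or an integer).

Recurse on prefixes of the 15-edge string BLUE BLUE BLUE BLUE RED RED BLUE BLUE RED BLUE RED BLUE RED BLUE BLUE:
step 1: add BLUE to get B; options L={ 0 } R={  } → 1
step 2: add BLUE to get BB; options L={ 0 1 } R={  } → 2
step 3: add BLUE to get BBB; options L={ 0 1 2 } R={  } → 3
step 4: add BLUE to get BBBB; options L={ 0 1 2 3 } R={  } → 4
step 5: add RED to get BBBBR; options L={ 0 1 2 3 } R={ 4 } → 7/2
step 6: add RED to get BBBBRR; options L={ 0 1 2 3 } R={ 7/2 4 } → 13/4
step 7: add BLUE to get BBBBRRB; options L={ 0 1 2 3 13/4 } R={ 7/2 4 } → 27/8
step 8: add BLUE to get BBBBRRBB; options L={ 0 1 2 3 13/4 27/8 } R={ 7/2 4 } → 55/16
step 9: add RED to get BBBBRRBBR; options L={ 0 1 2 3 13/4 27/8 } R={ 55/16 7/2 4 } → 109/32
step 10: add BLUE to get BBBBRRBBRB; options L={ 0 1 2 3 13/4 27/8 109/32 } R={ 55/16 7/2 4 } → 219/64
step 11: add RED to get BBBBRRBBRBR; options L={ 0 1 2 3 13/4 27/8 109/32 } R={ 219/64 55/16 7/2 4 } → 437/128
step 12: add BLUE to get BBBBRRBBRBRB; options L={ 0 1 2 3 13/4 27/8 109/32 437/128 } R={ 219/64 55/16 7/2 4 } → 875/256
step 13: add RED to get BBBBRRBBRBRBR; options L={ 0 1 2 3 13/4 27/8 109/32 437/128 } R={ 875/256 219/64 55/16 7/2 4 } → 1749/512
step 14: add BLUE to get BBBBRRBBRBRBRB; options L={ 0 1 2 3 13/4 27/8 109/32 437/128 1749/512 } R={ 875/256 219/64 55/16 7/2 4 } → 3499/1024
step 15: add BLUE to get BBBBRRBBRBRBRBB; options L={ 0 1 2 3 13/4 27/8 109/32 437/128 1749/512 3499/1024 } R={ 875/256 219/64 55/16 7/2 4 } → 6999/2048

6999/2048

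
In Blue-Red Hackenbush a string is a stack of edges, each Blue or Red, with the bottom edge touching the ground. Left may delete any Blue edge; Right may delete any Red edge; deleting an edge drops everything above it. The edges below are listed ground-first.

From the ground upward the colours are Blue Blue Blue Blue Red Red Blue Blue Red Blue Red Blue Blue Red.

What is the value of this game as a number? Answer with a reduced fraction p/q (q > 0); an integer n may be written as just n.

3501/1024

Build value(s[:k]) for k = 1..14, string s = Blue Blue Blue Blue Red Red Blue Blue Red Blue Red Blue Blue Red.
step 1: add Blue to get B; options L={ 0 } R={ · } gives 1
step 2: add Blue to get BB; options L={ 0; 1 } R={ · } gives 2
step 3: add Blue to get BBB; options L={ 0; 1; 2 } R={ · } gives 3
step 4: add Blue to get BBBB; options L={ 0; 1; 2; 3 } R={ · } gives 4
step 5: add Red to get BBBBR; options L={ 0; 1; 2; 3 } R={ 4 } gives 7/2
step 6: add Red to get BBBBRR; options L={ 0; 1; 2; 3 } R={ 7/2; 4 } gives 13/4
step 7: add Blue to get BBBBRRB; options L={ 0; 1; 2; 3; 13/4 } R={ 7/2; 4 } gives 27/8
step 8: add Blue to get BBBBRRBB; options L={ 0; 1; 2; 3; 13/4; 27/8 } R={ 7/2; 4 } gives 55/16
step 9: add Red to get BBBBRRBBR; options L={ 0; 1; 2; 3; 13/4; 27/8 } R={ 55/16; 7/2; 4 } gives 109/32
step 10: add Blue to get BBBBRRBBRB; options L={ 0; 1; 2; 3; 13/4; 27/8; 109/32 } R={ 55/16; 7/2; 4 } gives 219/64
step 11: add Red to get BBBBRRBBRBR; options L={ 0; 1; 2; 3; 13/4; 27/8; 109/32 } R={ 219/64; 55/16; 7/2; 4 } gives 437/128
step 12: add Blue to get BBBBRRBBRBRB; options L={ 0; 1; 2; 3; 13/4; 27/8; 109/32; 437/128 } R={ 219/64; 55/16; 7/2; 4 } gives 875/256
step 13: add Blue to get BBBBRRBBRBRBB; options L={ 0; 1; 2; 3; 13/4; 27/8; 109/32; 437/128; 875/256 } R={ 219/64; 55/16; 7/2; 4 } gives 1751/512
step 14: add Red to get BBBBRRBBRBRBBR; options L={ 0; 1; 2; 3; 13/4; 27/8; 109/32; 437/128; 875/256 } R={ 1751/512; 219/64; 55/16; 7/2; 4 } gives 3501/1024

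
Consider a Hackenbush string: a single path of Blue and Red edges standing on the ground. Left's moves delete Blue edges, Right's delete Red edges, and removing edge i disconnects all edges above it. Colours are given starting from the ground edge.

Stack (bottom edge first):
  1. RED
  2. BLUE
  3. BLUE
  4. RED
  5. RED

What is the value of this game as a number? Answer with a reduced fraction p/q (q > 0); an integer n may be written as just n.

Build value(s[:k]) for k = 1..5, string s = RED BLUE BLUE RED RED.
edge 1 of 5 (RED): { · | 0 } ⇒ -1
edge 2 of 5 (BLUE): { -1 | 0 } ⇒ -1/2
edge 3 of 5 (BLUE): { -1; -1/2 | 0 } ⇒ -1/4
edge 4 of 5 (RED): { -1; -1/2 | -1/4; 0 } ⇒ -3/8
edge 5 of 5 (RED): { -1; -1/2 | -3/8; -1/4; 0 } ⇒ -7/16

-7/16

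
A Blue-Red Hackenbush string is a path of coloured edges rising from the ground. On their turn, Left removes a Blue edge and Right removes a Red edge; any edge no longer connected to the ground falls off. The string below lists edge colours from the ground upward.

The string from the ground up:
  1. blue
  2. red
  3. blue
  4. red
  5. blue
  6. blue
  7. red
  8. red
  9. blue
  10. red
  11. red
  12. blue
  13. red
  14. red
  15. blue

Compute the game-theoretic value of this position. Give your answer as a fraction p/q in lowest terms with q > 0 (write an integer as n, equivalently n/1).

edge 1 of 15 (blue): { 0 | none } → 1
edge 2 of 15 (red): { 0 | 1 } → 1/2
edge 3 of 15 (blue): { 0; 1/2 | 1 } → 3/4
edge 4 of 15 (red): { 0; 1/2 | 3/4; 1 } → 5/8
edge 5 of 15 (blue): { 0; 1/2; 5/8 | 3/4; 1 } → 11/16
edge 6 of 15 (blue): { 0; 1/2; 5/8; 11/16 | 3/4; 1 } → 23/32
edge 7 of 15 (red): { 0; 1/2; 5/8; 11/16 | 23/32; 3/4; 1 } → 45/64
edge 8 of 15 (red): { 0; 1/2; 5/8; 11/16 | 45/64; 23/32; 3/4; 1 } → 89/128
edge 9 of 15 (blue): { 0; 1/2; 5/8; 11/16; 89/128 | 45/64; 23/32; 3/4; 1 } → 179/256
edge 10 of 15 (red): { 0; 1/2; 5/8; 11/16; 89/128 | 179/256; 45/64; 23/32; 3/4; 1 } → 357/512
edge 11 of 15 (red): { 0; 1/2; 5/8; 11/16; 89/128 | 357/512; 179/256; 45/64; 23/32; 3/4; 1 } → 713/1024
edge 12 of 15 (blue): { 0; 1/2; 5/8; 11/16; 89/128; 713/1024 | 357/512; 179/256; 45/64; 23/32; 3/4; 1 } → 1427/2048
edge 13 of 15 (red): { 0; 1/2; 5/8; 11/16; 89/128; 713/1024 | 1427/2048; 357/512; 179/256; 45/64; 23/32; 3/4; 1 } → 2853/4096
edge 14 of 15 (red): { 0; 1/2; 5/8; 11/16; 89/128; 713/1024 | 2853/4096; 1427/2048; 357/512; 179/256; 45/64; 23/32; 3/4; 1 } → 5705/8192
edge 15 of 15 (blue): { 0; 1/2; 5/8; 11/16; 89/128; 713/1024; 5705/8192 | 2853/4096; 1427/2048; 357/512; 179/256; 45/64; 23/32; 3/4; 1 } → 11411/16384

11411/16384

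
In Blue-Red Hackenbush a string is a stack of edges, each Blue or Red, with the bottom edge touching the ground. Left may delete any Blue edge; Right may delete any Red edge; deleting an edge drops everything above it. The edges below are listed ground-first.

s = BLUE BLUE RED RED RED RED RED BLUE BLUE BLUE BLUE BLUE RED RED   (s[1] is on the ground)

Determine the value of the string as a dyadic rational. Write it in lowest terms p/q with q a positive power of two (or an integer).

B: Left { 0 }, Right { — } => simplest 1
BB: Left { 0,1 }, Right { — } => simplest 2
BBR: Left { 0,1 }, Right { 2 } => simplest 3/2
BBRR: Left { 0,1 }, Right { 3/2,2 } => simplest 5/4
BBRRR: Left { 0,1 }, Right { 5/4,3/2,2 } => simplest 9/8
BBRRRR: Left { 0,1 }, Right { 9/8,5/4,3/2,2 } => simplest 17/16
BBRRRRR: Left { 0,1 }, Right { 17/16,9/8,5/4,3/2,2 } => simplest 33/32
BBRRRRRB: Left { 0,1,33/32 }, Right { 17/16,9/8,5/4,3/2,2 } => simplest 67/64
BBRRRRRBB: Left { 0,1,33/32,67/64 }, Right { 17/16,9/8,5/4,3/2,2 } => simplest 135/128
BBRRRRRBBB: Left { 0,1,33/32,67/64,135/128 }, Right { 17/16,9/8,5/4,3/2,2 } => simplest 271/256
BBRRRRRBBBB: Left { 0,1,33/32,67/64,135/128,271/256 }, Right { 17/16,9/8,5/4,3/2,2 } => simplest 543/512
BBRRRRRBBBBB: Left { 0,1,33/32,67/64,135/128,271/256,543/512 }, Right { 17/16,9/8,5/4,3/2,2 } => simplest 1087/1024
BBRRRRRBBBBBR: Left { 0,1,33/32,67/64,135/128,271/256,543/512 }, Right { 1087/1024,17/16,9/8,5/4,3/2,2 } => simplest 2173/2048
BBRRRRRBBBBBRR: Left { 0,1,33/32,67/64,135/128,271/256,543/512 }, Right { 2173/2048,1087/1024,17/16,9/8,5/4,3/2,2 } => simplest 4345/4096

4345/4096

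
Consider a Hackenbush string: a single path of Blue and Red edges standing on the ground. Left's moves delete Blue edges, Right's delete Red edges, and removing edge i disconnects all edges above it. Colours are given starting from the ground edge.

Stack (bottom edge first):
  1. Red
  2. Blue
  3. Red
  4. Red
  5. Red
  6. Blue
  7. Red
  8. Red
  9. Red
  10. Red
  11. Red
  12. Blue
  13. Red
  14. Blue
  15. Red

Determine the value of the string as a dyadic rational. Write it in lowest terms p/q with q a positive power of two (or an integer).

-15339/16384

Prefix values for Red Blue Red Red Red Blue Red Red Red Red Red Blue Red Blue Red via {L|R} + simplicity:
edge 1 of 15 (Red): {  | 0 } = -1
edge 2 of 15 (Blue): { -1 | 0 } = -1/2
edge 3 of 15 (Red): { -1 | -1/2, 0 } = -3/4
edge 4 of 15 (Red): { -1 | -3/4, -1/2, 0 } = -7/8
edge 5 of 15 (Red): { -1 | -7/8, -3/4, -1/2, 0 } = -15/16
edge 6 of 15 (Blue): { -1, -15/16 | -7/8, -3/4, -1/2, 0 } = -29/32
edge 7 of 15 (Red): { -1, -15/16 | -29/32, -7/8, -3/4, -1/2, 0 } = -59/64
edge 8 of 15 (Red): { -1, -15/16 | -59/64, -29/32, -7/8, -3/4, -1/2, 0 } = -119/128
edge 9 of 15 (Red): { -1, -15/16 | -119/128, -59/64, -29/32, -7/8, -3/4, -1/2, 0 } = -239/256
edge 10 of 15 (Red): { -1, -15/16 | -239/256, -119/128, -59/64, -29/32, -7/8, -3/4, -1/2, 0 } = -479/512
edge 11 of 15 (Red): { -1, -15/16 | -479/512, -239/256, -119/128, -59/64, -29/32, -7/8, -3/4, -1/2, 0 } = -959/1024
edge 12 of 15 (Blue): { -1, -15/16, -959/1024 | -479/512, -239/256, -119/128, -59/64, -29/32, -7/8, -3/4, -1/2, 0 } = -1917/2048
edge 13 of 15 (Red): { -1, -15/16, -959/1024 | -1917/2048, -479/512, -239/256, -119/128, -59/64, -29/32, -7/8, -3/4, -1/2, 0 } = -3835/4096
edge 14 of 15 (Blue): { -1, -15/16, -959/1024, -3835/4096 | -1917/2048, -479/512, -239/256, -119/128, -59/64, -29/32, -7/8, -3/4, -1/2, 0 } = -7669/8192
edge 15 of 15 (Red): { -1, -15/16, -959/1024, -3835/4096 | -7669/8192, -1917/2048, -479/512, -239/256, -119/128, -59/64, -29/32, -7/8, -3/4, -1/2, 0 } = -15339/16384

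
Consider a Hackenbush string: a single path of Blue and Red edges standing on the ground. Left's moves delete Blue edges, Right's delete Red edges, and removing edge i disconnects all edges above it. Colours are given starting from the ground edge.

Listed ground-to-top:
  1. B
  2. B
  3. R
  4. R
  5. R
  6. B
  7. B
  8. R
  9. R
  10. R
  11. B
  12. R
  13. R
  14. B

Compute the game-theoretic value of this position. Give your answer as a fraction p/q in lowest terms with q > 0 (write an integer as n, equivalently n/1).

4883/4096

Prefix values for B B R R R B B R R R B R R B via {L|R} + simplicity:
edge 1 of 14 (B): { 0 |  } — 1
edge 2 of 14 (B): { 0; 1 |  } — 2
edge 3 of 14 (R): { 0; 1 | 2 } — 3/2
edge 4 of 14 (R): { 0; 1 | 3/2; 2 } — 5/4
edge 5 of 14 (R): { 0; 1 | 5/4; 3/2; 2 } — 9/8
edge 6 of 14 (B): { 0; 1; 9/8 | 5/4; 3/2; 2 } — 19/16
edge 7 of 14 (B): { 0; 1; 9/8; 19/16 | 5/4; 3/2; 2 } — 39/32
edge 8 of 14 (R): { 0; 1; 9/8; 19/16 | 39/32; 5/4; 3/2; 2 } — 77/64
edge 9 of 14 (R): { 0; 1; 9/8; 19/16 | 77/64; 39/32; 5/4; 3/2; 2 } — 153/128
edge 10 of 14 (R): { 0; 1; 9/8; 19/16 | 153/128; 77/64; 39/32; 5/4; 3/2; 2 } — 305/256
edge 11 of 14 (B): { 0; 1; 9/8; 19/16; 305/256 | 153/128; 77/64; 39/32; 5/4; 3/2; 2 } — 611/512
edge 12 of 14 (R): { 0; 1; 9/8; 19/16; 305/256 | 611/512; 153/128; 77/64; 39/32; 5/4; 3/2; 2 } — 1221/1024
edge 13 of 14 (R): { 0; 1; 9/8; 19/16; 305/256 | 1221/1024; 611/512; 153/128; 77/64; 39/32; 5/4; 3/2; 2 } — 2441/2048
edge 14 of 14 (B): { 0; 1; 9/8; 19/16; 305/256; 2441/2048 | 1221/1024; 611/512; 153/128; 77/64; 39/32; 5/4; 3/2; 2 } — 4883/4096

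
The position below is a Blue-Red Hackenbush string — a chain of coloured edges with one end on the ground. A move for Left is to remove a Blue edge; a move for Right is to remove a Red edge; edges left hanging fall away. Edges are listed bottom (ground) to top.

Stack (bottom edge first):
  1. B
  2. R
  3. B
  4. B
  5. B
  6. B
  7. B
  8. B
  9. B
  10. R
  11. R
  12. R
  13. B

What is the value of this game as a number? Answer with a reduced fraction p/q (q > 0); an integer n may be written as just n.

4067/4096

step 1: add B to get B; options L={ 0 } R={ none } = 1
step 2: add R to get BR; options L={ 0 } R={ 1 } = 1/2
step 3: add B to get BRB; options L={ 0 1/2 } R={ 1 } = 3/4
step 4: add B to get BRBB; options L={ 0 1/2 3/4 } R={ 1 } = 7/8
step 5: add B to get BRBBB; options L={ 0 1/2 3/4 7/8 } R={ 1 } = 15/16
step 6: add B to get BRBBBB; options L={ 0 1/2 3/4 7/8 15/16 } R={ 1 } = 31/32
step 7: add B to get BRBBBBB; options L={ 0 1/2 3/4 7/8 15/16 31/32 } R={ 1 } = 63/64
step 8: add B to get BRBBBBBB; options L={ 0 1/2 3/4 7/8 15/16 31/32 63/64 } R={ 1 } = 127/128
step 9: add B to get BRBBBBBBB; options L={ 0 1/2 3/4 7/8 15/16 31/32 63/64 127/128 } R={ 1 } = 255/256
step 10: add R to get BRBBBBBBBR; options L={ 0 1/2 3/4 7/8 15/16 31/32 63/64 127/128 } R={ 255/256 1 } = 509/512
step 11: add R to get BRBBBBBBBRR; options L={ 0 1/2 3/4 7/8 15/16 31/32 63/64 127/128 } R={ 509/512 255/256 1 } = 1017/1024
step 12: add R to get BRBBBBBBBRRR; options L={ 0 1/2 3/4 7/8 15/16 31/32 63/64 127/128 } R={ 1017/1024 509/512 255/256 1 } = 2033/2048
step 13: add B to get BRBBBBBBBRRRB; options L={ 0 1/2 3/4 7/8 15/16 31/32 63/64 127/128 2033/2048 } R={ 1017/1024 509/512 255/256 1 } = 4067/4096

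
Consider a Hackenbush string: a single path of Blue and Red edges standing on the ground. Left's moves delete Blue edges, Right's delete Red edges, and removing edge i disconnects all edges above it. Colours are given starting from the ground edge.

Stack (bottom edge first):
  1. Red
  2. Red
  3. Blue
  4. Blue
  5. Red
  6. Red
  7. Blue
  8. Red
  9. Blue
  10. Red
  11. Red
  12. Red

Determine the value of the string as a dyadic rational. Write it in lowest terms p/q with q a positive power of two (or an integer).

-1455/1024

Build value(s[:k]) for k = 1..12, string s = Red Red Blue Blue Red Red Blue Red Blue Red Red Red.
step 1: add Red to get R; options L={ ∅ } R={ 0 } so -1
step 2: add Red to get RR; options L={ ∅ } R={ -1,0 } so -2
step 3: add Blue to get RRB; options L={ -2 } R={ -1,0 } so -3/2
step 4: add Blue to get RRBB; options L={ -2,-3/2 } R={ -1,0 } so -5/4
step 5: add Red to get RRBBR; options L={ -2,-3/2 } R={ -5/4,-1,0 } so -11/8
step 6: add Red to get RRBBRR; options L={ -2,-3/2 } R={ -11/8,-5/4,-1,0 } so -23/16
step 7: add Blue to get RRBBRRB; options L={ -2,-3/2,-23/16 } R={ -11/8,-5/4,-1,0 } so -45/32
step 8: add Red to get RRBBRRBR; options L={ -2,-3/2,-23/16 } R={ -45/32,-11/8,-5/4,-1,0 } so -91/64
step 9: add Blue to get RRBBRRBRB; options L={ -2,-3/2,-23/16,-91/64 } R={ -45/32,-11/8,-5/4,-1,0 } so -181/128
step 10: add Red to get RRBBRRBRBR; options L={ -2,-3/2,-23/16,-91/64 } R={ -181/128,-45/32,-11/8,-5/4,-1,0 } so -363/256
step 11: add Red to get RRBBRRBRBRR; options L={ -2,-3/2,-23/16,-91/64 } R={ -363/256,-181/128,-45/32,-11/8,-5/4,-1,0 } so -727/512
step 12: add Red to get RRBBRRBRBRRR; options L={ -2,-3/2,-23/16,-91/64 } R={ -727/512,-363/256,-181/128,-45/32,-11/8,-5/4,-1,0 } so -1455/1024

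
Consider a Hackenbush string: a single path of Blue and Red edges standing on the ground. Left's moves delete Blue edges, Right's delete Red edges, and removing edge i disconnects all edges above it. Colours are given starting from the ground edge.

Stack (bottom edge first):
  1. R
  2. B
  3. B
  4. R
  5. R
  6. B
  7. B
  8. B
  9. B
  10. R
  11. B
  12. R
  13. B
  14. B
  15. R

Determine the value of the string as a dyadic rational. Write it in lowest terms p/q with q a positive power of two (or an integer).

Recurse on prefixes of the 15-edge string R B B R R B B B B R B R B B R:
edge 1 of 15 (R): { — | 0 } ⇒ -1
edge 2 of 15 (B): { -1 | 0 } ⇒ -1/2
edge 3 of 15 (B): { -1 -1/2 | 0 } ⇒ -1/4
edge 4 of 15 (R): { -1 -1/2 | -1/4 0 } ⇒ -3/8
edge 5 of 15 (R): { -1 -1/2 | -3/8 -1/4 0 } ⇒ -7/16
edge 6 of 15 (B): { -1 -1/2 -7/16 | -3/8 -1/4 0 } ⇒ -13/32
edge 7 of 15 (B): { -1 -1/2 -7/16 -13/32 | -3/8 -1/4 0 } ⇒ -25/64
edge 8 of 15 (B): { -1 -1/2 -7/16 -13/32 -25/64 | -3/8 -1/4 0 } ⇒ -49/128
edge 9 of 15 (B): { -1 -1/2 -7/16 -13/32 -25/64 -49/128 | -3/8 -1/4 0 } ⇒ -97/256
edge 10 of 15 (R): { -1 -1/2 -7/16 -13/32 -25/64 -49/128 | -97/256 -3/8 -1/4 0 } ⇒ -195/512
edge 11 of 15 (B): { -1 -1/2 -7/16 -13/32 -25/64 -49/128 -195/512 | -97/256 -3/8 -1/4 0 } ⇒ -389/1024
edge 12 of 15 (R): { -1 -1/2 -7/16 -13/32 -25/64 -49/128 -195/512 | -389/1024 -97/256 -3/8 -1/4 0 } ⇒ -779/2048
edge 13 of 15 (B): { -1 -1/2 -7/16 -13/32 -25/64 -49/128 -195/512 -779/2048 | -389/1024 -97/256 -3/8 -1/4 0 } ⇒ -1557/4096
edge 14 of 15 (B): { -1 -1/2 -7/16 -13/32 -25/64 -49/128 -195/512 -779/2048 -1557/4096 | -389/1024 -97/256 -3/8 -1/4 0 } ⇒ -3113/8192
edge 15 of 15 (R): { -1 -1/2 -7/16 -13/32 -25/64 -49/128 -195/512 -779/2048 -1557/4096 | -3113/8192 -389/1024 -97/256 -3/8 -1/4 0 } ⇒ -6227/16384

-6227/16384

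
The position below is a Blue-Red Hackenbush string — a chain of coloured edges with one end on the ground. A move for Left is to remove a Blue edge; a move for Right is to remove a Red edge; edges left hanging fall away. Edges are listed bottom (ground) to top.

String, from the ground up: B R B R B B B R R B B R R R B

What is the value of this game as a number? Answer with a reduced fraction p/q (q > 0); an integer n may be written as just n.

11875/16384

Recurse on prefixes of the 15-edge string B R B R B B B R R B B R R R B:
val_1 [B]  L=[0]  R=[none]  → 1
val_2 [BR]  L=[0]  R=[1]  → 1/2
val_3 [BRB]  L=[0,1/2]  R=[1]  → 3/4
val_4 [BRBR]  L=[0,1/2]  R=[3/4,1]  → 5/8
val_5 [BRBRB]  L=[0,1/2,5/8]  R=[3/4,1]  → 11/16
val_6 [BRBRBB]  L=[0,1/2,5/8,11/16]  R=[3/4,1]  → 23/32
val_7 [BRBRBBB]  L=[0,1/2,5/8,11/16,23/32]  R=[3/4,1]  → 47/64
val_8 [BRBRBBBR]  L=[0,1/2,5/8,11/16,23/32]  R=[47/64,3/4,1]  → 93/128
val_9 [BRBRBBBRR]  L=[0,1/2,5/8,11/16,23/32]  R=[93/128,47/64,3/4,1]  → 185/256
val_10 [BRBRBBBRRB]  L=[0,1/2,5/8,11/16,23/32,185/256]  R=[93/128,47/64,3/4,1]  → 371/512
val_11 [BRBRBBBRRBB]  L=[0,1/2,5/8,11/16,23/32,185/256,371/512]  R=[93/128,47/64,3/4,1]  → 743/1024
val_12 [BRBRBBBRRBBR]  L=[0,1/2,5/8,11/16,23/32,185/256,371/512]  R=[743/1024,93/128,47/64,3/4,1]  → 1485/2048
val_13 [BRBRBBBRRBBRR]  L=[0,1/2,5/8,11/16,23/32,185/256,371/512]  R=[1485/2048,743/1024,93/128,47/64,3/4,1]  → 2969/4096
val_14 [BRBRBBBRRBBRRR]  L=[0,1/2,5/8,11/16,23/32,185/256,371/512]  R=[2969/4096,1485/2048,743/1024,93/128,47/64,3/4,1]  → 5937/8192
val_15 [BRBRBBBRRBBRRRB]  L=[0,1/2,5/8,11/16,23/32,185/256,371/512,5937/8192]  R=[2969/4096,1485/2048,743/1024,93/128,47/64,3/4,1]  → 11875/16384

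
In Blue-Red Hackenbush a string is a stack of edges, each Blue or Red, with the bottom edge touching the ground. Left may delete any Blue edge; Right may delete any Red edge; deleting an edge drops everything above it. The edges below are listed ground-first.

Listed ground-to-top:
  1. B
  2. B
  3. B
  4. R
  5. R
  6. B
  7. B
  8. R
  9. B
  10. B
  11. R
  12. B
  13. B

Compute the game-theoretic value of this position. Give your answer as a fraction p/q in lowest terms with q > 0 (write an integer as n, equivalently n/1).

2487/1024

step 1: add B to get B; options L={ 0 } R={ — } => 1
step 2: add B to get BB; options L={ 0; 1 } R={ — } => 2
step 3: add B to get BBB; options L={ 0; 1; 2 } R={ — } => 3
step 4: add R to get BBBR; options L={ 0; 1; 2 } R={ 3 } => 5/2
step 5: add R to get BBBRR; options L={ 0; 1; 2 } R={ 5/2; 3 } => 9/4
step 6: add B to get BBBRRB; options L={ 0; 1; 2; 9/4 } R={ 5/2; 3 } => 19/8
step 7: add B to get BBBRRBB; options L={ 0; 1; 2; 9/4; 19/8 } R={ 5/2; 3 } => 39/16
step 8: add R to get BBBRRBBR; options L={ 0; 1; 2; 9/4; 19/8 } R={ 39/16; 5/2; 3 } => 77/32
step 9: add B to get BBBRRBBRB; options L={ 0; 1; 2; 9/4; 19/8; 77/32 } R={ 39/16; 5/2; 3 } => 155/64
step 10: add B to get BBBRRBBRBB; options L={ 0; 1; 2; 9/4; 19/8; 77/32; 155/64 } R={ 39/16; 5/2; 3 } => 311/128
step 11: add R to get BBBRRBBRBBR; options L={ 0; 1; 2; 9/4; 19/8; 77/32; 155/64 } R={ 311/128; 39/16; 5/2; 3 } => 621/256
step 12: add B to get BBBRRBBRBBRB; options L={ 0; 1; 2; 9/4; 19/8; 77/32; 155/64; 621/256 } R={ 311/128; 39/16; 5/2; 3 } => 1243/512
step 13: add B to get BBBRRBBRBBRBB; options L={ 0; 1; 2; 9/4; 19/8; 77/32; 155/64; 621/256; 1243/512 } R={ 311/128; 39/16; 5/2; 3 } => 2487/1024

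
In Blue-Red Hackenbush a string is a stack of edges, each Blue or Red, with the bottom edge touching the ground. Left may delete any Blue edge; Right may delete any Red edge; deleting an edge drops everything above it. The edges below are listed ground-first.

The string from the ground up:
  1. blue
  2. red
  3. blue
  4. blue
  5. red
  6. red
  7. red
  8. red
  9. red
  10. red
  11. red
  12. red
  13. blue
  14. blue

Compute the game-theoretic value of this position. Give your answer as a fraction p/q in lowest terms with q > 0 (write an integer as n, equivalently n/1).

step 1: add blue to get b; options L={ 0 } R={  } → 1
step 2: add red to get br; options L={ 0 } R={ 1 } → 1/2
step 3: add blue to get brb; options L={ 0, 1/2 } R={ 1 } → 3/4
step 4: add blue to get brbb; options L={ 0, 1/2, 3/4 } R={ 1 } → 7/8
step 5: add red to get brbbr; options L={ 0, 1/2, 3/4 } R={ 7/8, 1 } → 13/16
step 6: add red to get brbbrr; options L={ 0, 1/2, 3/4 } R={ 13/16, 7/8, 1 } → 25/32
step 7: add red to get brbbrrr; options L={ 0, 1/2, 3/4 } R={ 25/32, 13/16, 7/8, 1 } → 49/64
step 8: add red to get brbbrrrr; options L={ 0, 1/2, 3/4 } R={ 49/64, 25/32, 13/16, 7/8, 1 } → 97/128
step 9: add red to get brbbrrrrr; options L={ 0, 1/2, 3/4 } R={ 97/128, 49/64, 25/32, 13/16, 7/8, 1 } → 193/256
step 10: add red to get brbbrrrrrr; options L={ 0, 1/2, 3/4 } R={ 193/256, 97/128, 49/64, 25/32, 13/16, 7/8, 1 } → 385/512
step 11: add red to get brbbrrrrrrr; options L={ 0, 1/2, 3/4 } R={ 385/512, 193/256, 97/128, 49/64, 25/32, 13/16, 7/8, 1 } → 769/1024
step 12: add red to get brbbrrrrrrrr; options L={ 0, 1/2, 3/4 } R={ 769/1024, 385/512, 193/256, 97/128, 49/64, 25/32, 13/16, 7/8, 1 } → 1537/2048
step 13: add blue to get brbbrrrrrrrrb; options L={ 0, 1/2, 3/4, 1537/2048 } R={ 769/1024, 385/512, 193/256, 97/128, 49/64, 25/32, 13/16, 7/8, 1 } → 3075/4096
step 14: add blue to get brbbrrrrrrrrbb; options L={ 0, 1/2, 3/4, 1537/2048, 3075/4096 } R={ 769/1024, 385/512, 193/256, 97/128, 49/64, 25/32, 13/16, 7/8, 1 } → 6151/8192

6151/8192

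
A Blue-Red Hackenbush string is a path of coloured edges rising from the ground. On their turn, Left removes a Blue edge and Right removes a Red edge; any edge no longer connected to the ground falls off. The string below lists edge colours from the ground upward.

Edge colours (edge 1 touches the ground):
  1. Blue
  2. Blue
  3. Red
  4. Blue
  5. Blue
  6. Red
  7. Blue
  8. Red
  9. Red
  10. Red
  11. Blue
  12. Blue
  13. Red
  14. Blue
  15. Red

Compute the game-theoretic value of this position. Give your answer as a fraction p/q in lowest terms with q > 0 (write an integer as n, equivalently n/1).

14901/8192

Prefix values for Blue Blue Red Blue Blue Red Blue Red Red Red Blue Blue Red Blue Red via {L|R} + simplicity:
edge 1 of 15 (Blue): { 0 |  } → 1
edge 2 of 15 (Blue): { 0,1 |  } → 2
edge 3 of 15 (Red): { 0,1 | 2 } → 3/2
edge 4 of 15 (Blue): { 0,1,3/2 | 2 } → 7/4
edge 5 of 15 (Blue): { 0,1,3/2,7/4 | 2 } → 15/8
edge 6 of 15 (Red): { 0,1,3/2,7/4 | 15/8,2 } → 29/16
edge 7 of 15 (Blue): { 0,1,3/2,7/4,29/16 | 15/8,2 } → 59/32
edge 8 of 15 (Red): { 0,1,3/2,7/4,29/16 | 59/32,15/8,2 } → 117/64
edge 9 of 15 (Red): { 0,1,3/2,7/4,29/16 | 117/64,59/32,15/8,2 } → 233/128
edge 10 of 15 (Red): { 0,1,3/2,7/4,29/16 | 233/128,117/64,59/32,15/8,2 } → 465/256
edge 11 of 15 (Blue): { 0,1,3/2,7/4,29/16,465/256 | 233/128,117/64,59/32,15/8,2 } → 931/512
edge 12 of 15 (Blue): { 0,1,3/2,7/4,29/16,465/256,931/512 | 233/128,117/64,59/32,15/8,2 } → 1863/1024
edge 13 of 15 (Red): { 0,1,3/2,7/4,29/16,465/256,931/512 | 1863/1024,233/128,117/64,59/32,15/8,2 } → 3725/2048
edge 14 of 15 (Blue): { 0,1,3/2,7/4,29/16,465/256,931/512,3725/2048 | 1863/1024,233/128,117/64,59/32,15/8,2 } → 7451/4096
edge 15 of 15 (Red): { 0,1,3/2,7/4,29/16,465/256,931/512,3725/2048 | 7451/4096,1863/1024,233/128,117/64,59/32,15/8,2 } → 14901/8192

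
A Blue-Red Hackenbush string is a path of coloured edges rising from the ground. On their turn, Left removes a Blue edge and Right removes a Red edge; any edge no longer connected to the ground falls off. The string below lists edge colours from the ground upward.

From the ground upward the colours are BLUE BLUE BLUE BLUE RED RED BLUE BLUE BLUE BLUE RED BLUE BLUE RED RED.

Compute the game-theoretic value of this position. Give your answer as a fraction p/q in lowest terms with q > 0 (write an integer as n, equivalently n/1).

7129/2048

Recurse on prefixes of the 15-edge string BLUE BLUE BLUE BLUE RED RED BLUE BLUE BLUE BLUE RED BLUE BLUE RED RED:
B: Left { 0 }, Right { (no moves) } — simplest 1
BB: Left { 0; 1 }, Right { (no moves) } — simplest 2
BBB: Left { 0; 1; 2 }, Right { (no moves) } — simplest 3
BBBB: Left { 0; 1; 2; 3 }, Right { (no moves) } — simplest 4
BBBBR: Left { 0; 1; 2; 3 }, Right { 4 } — simplest 7/2
BBBBRR: Left { 0; 1; 2; 3 }, Right { 7/2; 4 } — simplest 13/4
BBBBRRB: Left { 0; 1; 2; 3; 13/4 }, Right { 7/2; 4 } — simplest 27/8
BBBBRRBB: Left { 0; 1; 2; 3; 13/4; 27/8 }, Right { 7/2; 4 } — simplest 55/16
BBBBRRBBB: Left { 0; 1; 2; 3; 13/4; 27/8; 55/16 }, Right { 7/2; 4 } — simplest 111/32
BBBBRRBBBB: Left { 0; 1; 2; 3; 13/4; 27/8; 55/16; 111/32 }, Right { 7/2; 4 } — simplest 223/64
BBBBRRBBBBR: Left { 0; 1; 2; 3; 13/4; 27/8; 55/16; 111/32 }, Right { 223/64; 7/2; 4 } — simplest 445/128
BBBBRRBBBBRB: Left { 0; 1; 2; 3; 13/4; 27/8; 55/16; 111/32; 445/128 }, Right { 223/64; 7/2; 4 } — simplest 891/256
BBBBRRBBBBRBB: Left { 0; 1; 2; 3; 13/4; 27/8; 55/16; 111/32; 445/128; 891/256 }, Right { 223/64; 7/2; 4 } — simplest 1783/512
BBBBRRBBBBRBBR: Left { 0; 1; 2; 3; 13/4; 27/8; 55/16; 111/32; 445/128; 891/256 }, Right { 1783/512; 223/64; 7/2; 4 } — simplest 3565/1024
BBBBRRBBBBRBBRR: Left { 0; 1; 2; 3; 13/4; 27/8; 55/16; 111/32; 445/128; 891/256 }, Right { 3565/1024; 1783/512; 223/64; 7/2; 4 } — simplest 7129/2048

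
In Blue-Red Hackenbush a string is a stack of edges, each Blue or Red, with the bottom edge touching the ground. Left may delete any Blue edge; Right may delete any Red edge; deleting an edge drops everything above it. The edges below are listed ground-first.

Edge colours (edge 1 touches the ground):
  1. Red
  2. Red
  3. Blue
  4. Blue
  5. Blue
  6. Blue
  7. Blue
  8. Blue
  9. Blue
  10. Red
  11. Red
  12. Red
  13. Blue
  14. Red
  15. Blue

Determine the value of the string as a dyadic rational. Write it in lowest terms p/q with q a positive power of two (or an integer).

-8309/8192

Recurse on prefixes of the 15-edge string Red Red Blue Blue Blue Blue Blue Blue Blue Red Red Red Blue Red Blue:
1 of 15 · R · max L −∞ · min R 0 ⇒ -1
2 of 15 · RR · max L −∞ · min R -1 ⇒ -2
3 of 15 · RRB · max L -2 · min R -1 ⇒ -3/2
4 of 15 · RRBB · max L -3/2 · min R -1 ⇒ -5/4
5 of 15 · RRBBB · max L -5/4 · min R -1 ⇒ -9/8
6 of 15 · RRBBBB · max L -9/8 · min R -1 ⇒ -17/16
7 of 15 · RRBBBBB · max L -17/16 · min R -1 ⇒ -33/32
8 of 15 · RRBBBBBB · max L -33/32 · min R -1 ⇒ -65/64
9 of 15 · RRBBBBBBB · max L -65/64 · min R -1 ⇒ -129/128
10 of 15 · RRBBBBBBBR · max L -65/64 · min R -129/128 ⇒ -259/256
11 of 15 · RRBBBBBBBRR · max L -65/64 · min R -259/256 ⇒ -519/512
12 of 15 · RRBBBBBBBRRR · max L -65/64 · min R -519/512 ⇒ -1039/1024
13 of 15 · RRBBBBBBBRRRB · max L -1039/1024 · min R -519/512 ⇒ -2077/2048
14 of 15 · RRBBBBBBBRRRBR · max L -1039/1024 · min R -2077/2048 ⇒ -4155/4096
15 of 15 · RRBBBBBBBRRRBRB · max L -4155/4096 · min R -2077/2048 ⇒ -8309/8192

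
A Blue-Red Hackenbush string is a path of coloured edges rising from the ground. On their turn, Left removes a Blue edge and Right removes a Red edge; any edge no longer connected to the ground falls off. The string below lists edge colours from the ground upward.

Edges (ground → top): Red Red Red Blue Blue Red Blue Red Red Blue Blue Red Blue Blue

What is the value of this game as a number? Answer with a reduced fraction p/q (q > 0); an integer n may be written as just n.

Build v(s[:k]) for k = 1..14, string s = Red Red Red Blue Blue Red Blue Red Red Blue Blue Red Blue Blue.
R: Left { (no moves) }, Right { 0 } gives simplest -1
RR: Left { (no moves) }, Right { -1; 0 } gives simplest -2
RRR: Left { (no moves) }, Right { -2; -1; 0 } gives simplest -3
RRRB: Left { -3 }, Right { -2; -1; 0 } gives simplest -5/2
RRRBB: Left { -3; -5/2 }, Right { -2; -1; 0 } gives simplest -9/4
RRRBBR: Left { -3; -5/2 }, Right { -9/4; -2; -1; 0 } gives simplest -19/8
RRRBBRB: Left { -3; -5/2; -19/8 }, Right { -9/4; -2; -1; 0 } gives simplest -37/16
RRRBBRBR: Left { -3; -5/2; -19/8 }, Right { -37/16; -9/4; -2; -1; 0 } gives simplest -75/32
RRRBBRBRR: Left { -3; -5/2; -19/8 }, Right { -75/32; -37/16; -9/4; -2; -1; 0 } gives simplest -151/64
RRRBBRBRRB: Left { -3; -5/2; -19/8; -151/64 }, Right { -75/32; -37/16; -9/4; -2; -1; 0 } gives simplest -301/128
RRRBBRBRRBB: Left { -3; -5/2; -19/8; -151/64; -301/128 }, Right { -75/32; -37/16; -9/4; -2; -1; 0 } gives simplest -601/256
RRRBBRBRRBBR: Left { -3; -5/2; -19/8; -151/64; -301/128 }, Right { -601/256; -75/32; -37/16; -9/4; -2; -1; 0 } gives simplest -1203/512
RRRBBRBRRBBRB: Left { -3; -5/2; -19/8; -151/64; -301/128; -1203/512 }, Right { -601/256; -75/32; -37/16; -9/4; -2; -1; 0 } gives simplest -2405/1024
RRRBBRBRRBBRBB: Left { -3; -5/2; -19/8; -151/64; -301/128; -1203/512; -2405/1024 }, Right { -601/256; -75/32; -37/16; -9/4; -2; -1; 0 } gives simplest -4809/2048

-4809/2048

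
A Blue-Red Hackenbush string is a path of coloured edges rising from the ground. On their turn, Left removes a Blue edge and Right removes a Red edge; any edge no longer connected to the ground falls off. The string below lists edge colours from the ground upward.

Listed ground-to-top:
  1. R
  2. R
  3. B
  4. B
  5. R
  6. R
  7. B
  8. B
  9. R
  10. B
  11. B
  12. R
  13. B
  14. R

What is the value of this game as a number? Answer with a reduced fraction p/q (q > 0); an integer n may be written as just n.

val_1 [R]  L=[·]  R=[0]  → -1
val_2 [RR]  L=[·]  R=[-1 0]  → -2
val_3 [RRB]  L=[-2]  R=[-1 0]  → -3/2
val_4 [RRBB]  L=[-2 -3/2]  R=[-1 0]  → -5/4
val_5 [RRBBR]  L=[-2 -3/2]  R=[-5/4 -1 0]  → -11/8
val_6 [RRBBRR]  L=[-2 -3/2]  R=[-11/8 -5/4 -1 0]  → -23/16
val_7 [RRBBRRB]  L=[-2 -3/2 -23/16]  R=[-11/8 -5/4 -1 0]  → -45/32
val_8 [RRBBRRBB]  L=[-2 -3/2 -23/16 -45/32]  R=[-11/8 -5/4 -1 0]  → -89/64
val_9 [RRBBRRBBR]  L=[-2 -3/2 -23/16 -45/32]  R=[-89/64 -11/8 -5/4 -1 0]  → -179/128
val_10 [RRBBRRBBRB]  L=[-2 -3/2 -23/16 -45/32 -179/128]  R=[-89/64 -11/8 -5/4 -1 0]  → -357/256
val_11 [RRBBRRBBRBB]  L=[-2 -3/2 -23/16 -45/32 -179/128 -357/256]  R=[-89/64 -11/8 -5/4 -1 0]  → -713/512
val_12 [RRBBRRBBRBBR]  L=[-2 -3/2 -23/16 -45/32 -179/128 -357/256]  R=[-713/512 -89/64 -11/8 -5/4 -1 0]  → -1427/1024
val_13 [RRBBRRBBRBBRB]  L=[-2 -3/2 -23/16 -45/32 -179/128 -357/256 -1427/1024]  R=[-713/512 -89/64 -11/8 -5/4 -1 0]  → -2853/2048
val_14 [RRBBRRBBRBBRBR]  L=[-2 -3/2 -23/16 -45/32 -179/128 -357/256 -1427/1024]  R=[-2853/2048 -713/512 -89/64 -11/8 -5/4 -1 0]  → -5707/4096

-5707/4096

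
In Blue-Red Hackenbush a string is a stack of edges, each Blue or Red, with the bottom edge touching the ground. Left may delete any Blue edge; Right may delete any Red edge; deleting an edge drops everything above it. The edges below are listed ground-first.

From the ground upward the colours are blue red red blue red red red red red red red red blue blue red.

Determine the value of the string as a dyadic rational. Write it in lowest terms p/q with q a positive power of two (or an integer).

4109/16384

Recurse on prefixes of the 15-edge string blue red red blue red red red red red red red red blue blue red:
1 of 15 · b · max L 0 · min R +∞ → 1
2 of 15 · br · max L 0 · min R 1 → 1/2
3 of 15 · brr · max L 0 · min R 1/2 → 1/4
4 of 15 · brrb · max L 1/4 · min R 1/2 → 3/8
5 of 15 · brrbr · max L 1/4 · min R 3/8 → 5/16
6 of 15 · brrbrr · max L 1/4 · min R 5/16 → 9/32
7 of 15 · brrbrrr · max L 1/4 · min R 9/32 → 17/64
8 of 15 · brrbrrrr · max L 1/4 · min R 17/64 → 33/128
9 of 15 · brrbrrrrr · max L 1/4 · min R 33/128 → 65/256
10 of 15 · brrbrrrrrr · max L 1/4 · min R 65/256 → 129/512
11 of 15 · brrbrrrrrrr · max L 1/4 · min R 129/512 → 257/1024
12 of 15 · brrbrrrrrrrr · max L 1/4 · min R 257/1024 → 513/2048
13 of 15 · brrbrrrrrrrrb · max L 513/2048 · min R 257/1024 → 1027/4096
14 of 15 · brrbrrrrrrrrbb · max L 1027/4096 · min R 257/1024 → 2055/8192
15 of 15 · brrbrrrrrrrrbbr · max L 1027/4096 · min R 2055/8192 → 4109/16384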